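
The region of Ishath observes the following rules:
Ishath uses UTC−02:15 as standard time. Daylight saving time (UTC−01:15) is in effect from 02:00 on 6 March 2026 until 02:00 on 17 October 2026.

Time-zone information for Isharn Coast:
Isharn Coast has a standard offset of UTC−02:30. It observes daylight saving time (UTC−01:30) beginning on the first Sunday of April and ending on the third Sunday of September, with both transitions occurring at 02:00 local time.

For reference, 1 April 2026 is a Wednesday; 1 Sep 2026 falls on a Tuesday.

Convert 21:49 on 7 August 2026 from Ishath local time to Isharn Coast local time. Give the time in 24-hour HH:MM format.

Daylight saving runs 6 March – 17 October; 7 August 2026 is inside that window, so Ishath is at UTC−01:15.
21:49 Ishath + 1h15m = 23:04 UTC.
1 April 2026 is a Wednesday, so the first Sunday is April 5.
1 September 2026 is a Tuesday, so the first Sunday is September 6 and the third is September 20.
At the standard offset (UTC−02:30), 23:04 UTC − 2h30m = 20:34 Isharn Coast standard time.
The standard-time date in Isharn Coast, 7 August 2026, falls between 5 April and 20 September, so daylight saving is in effect and Isharn Coast is at UTC−01:30.
23:04 UTC − 1h30m = 21:34 Isharn Coast.

21:34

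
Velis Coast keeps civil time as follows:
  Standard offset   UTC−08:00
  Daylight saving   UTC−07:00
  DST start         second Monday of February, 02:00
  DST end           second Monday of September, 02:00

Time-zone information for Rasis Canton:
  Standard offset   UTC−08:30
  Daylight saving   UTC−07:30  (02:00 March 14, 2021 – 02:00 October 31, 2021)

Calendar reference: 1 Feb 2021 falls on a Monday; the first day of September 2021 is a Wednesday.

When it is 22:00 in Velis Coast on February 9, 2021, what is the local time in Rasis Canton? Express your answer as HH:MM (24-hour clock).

20:30

1 February 2021 is a Monday, so the first Monday is February 1 and the second is February 8.
1 September 2021 is a Wednesday, so the first Monday is September 6 and the second is September 13.
Daylight saving runs 8 February – 13 September; February 9, 2021 is inside that window, so Velis Coast is at UTC−07:00.
22:00 Velis Coast + 7h = 05:00 UTC (rolling into the next day, 10 February 2021).
At the standard offset (UTC−08:30), 05:00 UTC − 8h30m = 20:30 Rasis Canton standard time (rolling into the previous day, 9 February 2021).
The standard-time date in Rasis Canton, February 9, 2021, does not fall between 14 March and 31 October, so daylight saving is not in effect and Rasis Canton is at UTC−08:30.
05:00 UTC − 8h30m = 20:30 Rasis Canton (rolling into the previous day, 9 February 2021).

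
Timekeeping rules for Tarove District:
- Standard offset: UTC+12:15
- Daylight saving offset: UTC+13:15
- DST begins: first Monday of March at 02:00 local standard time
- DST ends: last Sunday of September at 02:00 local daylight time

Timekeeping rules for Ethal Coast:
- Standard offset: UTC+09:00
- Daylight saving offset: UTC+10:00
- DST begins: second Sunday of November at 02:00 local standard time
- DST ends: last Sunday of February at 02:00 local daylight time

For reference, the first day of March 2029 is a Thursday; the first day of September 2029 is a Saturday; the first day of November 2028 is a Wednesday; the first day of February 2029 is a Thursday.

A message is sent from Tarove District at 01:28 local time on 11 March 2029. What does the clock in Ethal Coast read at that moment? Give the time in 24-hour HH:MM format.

21:13

1 March 2029 is a Thursday, so the first Monday is March 5.
1 September 2029 is a Saturday, so Sundays fall on 2, 9, 16, 23, 30; the last is September 30.
11 March 2029 falls between 5 March and 30 September, so daylight saving is in effect and Tarove District is at UTC+13:15.
01:28 Tarove District − 13h15m = 12:13 UTC (rolling into the previous day, 10 March 2029).
1 November 2028 is a Wednesday, so the first Sunday is November 5 and the second is November 12.
1 February 2029 is a Thursday, so Sundays fall on 4, 11, 18, 25; the last is February 25.
At the standard offset (UTC+09:00), 12:13 UTC + 9h = 21:13 Ethal Coast standard time.
Daylight saving runs 12 November 2028 – 25 February 2029; the standard-time date in Ethal Coast, 10 March 2029, is outside that window, so Ethal Coast is on standard time at UTC+09:00.
12:13 UTC + 9h = 21:13 Ethal Coast.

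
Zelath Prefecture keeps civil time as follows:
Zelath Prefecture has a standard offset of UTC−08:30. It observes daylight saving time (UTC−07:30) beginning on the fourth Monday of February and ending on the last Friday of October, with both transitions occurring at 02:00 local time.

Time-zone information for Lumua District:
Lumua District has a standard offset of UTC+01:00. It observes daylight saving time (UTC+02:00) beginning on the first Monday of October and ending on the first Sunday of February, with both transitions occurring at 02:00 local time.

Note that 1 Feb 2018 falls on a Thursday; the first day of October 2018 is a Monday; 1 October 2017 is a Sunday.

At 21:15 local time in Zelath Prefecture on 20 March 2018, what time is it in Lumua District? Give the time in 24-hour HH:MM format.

05:45

1 February 2018 is a Thursday, so the first Monday is February 5 and the fourth is February 26.
1 October 2018 is a Monday, so Fridays fall on 5, 12, 19, 26; the last is October 26.
20 March 2018 lies within the daylight-saving period (26 February – 26 October), so Zelath Prefecture is on daylight time, UTC−07:30.
21:15 Zelath Prefecture + 7h30m = 04:45 UTC (rolling into the next day, 21 March 2018).
1 October 2017 is a Sunday, so the first Monday is October 2.
1 February 2018 is a Thursday, so the first Sunday is February 4.
At the standard offset (UTC+01:00), 04:45 UTC + 1h = 05:45 Lumua District standard time.
The standard-time date in Lumua District, 21 March 2018, does not fall between 2 October 2017 and 4 February 2018, so daylight saving is not in effect and Lumua District is at UTC+01:00.
04:45 UTC + 1h = 05:45 Lumua District.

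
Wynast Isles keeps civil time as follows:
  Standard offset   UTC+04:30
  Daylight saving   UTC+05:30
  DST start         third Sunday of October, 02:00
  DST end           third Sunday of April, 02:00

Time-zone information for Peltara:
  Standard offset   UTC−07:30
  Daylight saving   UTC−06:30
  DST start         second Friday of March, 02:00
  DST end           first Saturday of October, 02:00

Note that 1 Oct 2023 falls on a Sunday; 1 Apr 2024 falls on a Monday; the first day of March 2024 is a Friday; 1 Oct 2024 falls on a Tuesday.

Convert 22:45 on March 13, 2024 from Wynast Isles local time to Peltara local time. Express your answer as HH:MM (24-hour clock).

10:45

1 October 2023 is a Sunday, so the first Sunday is October 1 and the third is October 15.
1 April 2024 is a Monday, so the first Sunday is April 7 and the third is April 21.
March 13, 2024 lies within the daylight-saving period (15 October 2023 – 21 April 2024), so Wynast Isles is on daylight time, UTC+05:30.
22:45 Wynast Isles − 5h30m = 17:15 UTC.
1 March 2024 is a Friday, so the first Friday is March 1 and the second is March 8.
1 October 2024 is a Tuesday, so the first Saturday is October 5.
At the standard offset (UTC−07:30), 17:15 UTC − 7h30m = 09:45 Peltara standard time.
The standard-time date in Peltara, March 13, 2024, lies within the daylight-saving period (8 March – 5 October), so Peltara is on daylight time, UTC−06:30.
17:15 UTC − 6h30m = 10:45 Peltara.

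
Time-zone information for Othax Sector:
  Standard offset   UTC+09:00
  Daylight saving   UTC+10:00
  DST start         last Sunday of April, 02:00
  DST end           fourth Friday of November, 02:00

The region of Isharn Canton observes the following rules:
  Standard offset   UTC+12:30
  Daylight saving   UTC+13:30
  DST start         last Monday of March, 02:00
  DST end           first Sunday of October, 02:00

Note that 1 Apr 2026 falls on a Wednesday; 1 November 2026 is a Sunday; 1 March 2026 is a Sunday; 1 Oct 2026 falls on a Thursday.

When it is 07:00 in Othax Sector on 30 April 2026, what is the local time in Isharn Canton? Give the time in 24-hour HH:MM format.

1 April 2026 is a Wednesday, so Sundays fall on 5, 12, 19, 26; the last is April 26.
1 November 2026 is a Sunday, so the first Friday is November 6 and the fourth is November 27.
30 April 2026 lies within the daylight-saving period (26 April – 27 November), so Othax Sector is on daylight time, UTC+10:00.
07:00 Othax Sector − 10h = 21:00 UTC (rolling into the previous day, 29 April 2026).
1 March 2026 is a Sunday, so Mondays fall on 2, 9, 16, 23, 30; the last is March 30.
1 October 2026 is a Thursday, so the first Sunday is October 4.
At the standard offset (UTC+12:30), 21:00 UTC + 12h30m = 09:30 Isharn Canton standard time (rolling into the next day, 30 April 2026).
The standard-time date in Isharn Canton, 30 April 2026, lies within the daylight-saving period (30 March – 4 October), so Isharn Canton is on daylight time, UTC+13:30.
21:00 UTC + 13h30m = 10:30 Isharn Canton (rolling into the next day, 30 April 2026).

10:30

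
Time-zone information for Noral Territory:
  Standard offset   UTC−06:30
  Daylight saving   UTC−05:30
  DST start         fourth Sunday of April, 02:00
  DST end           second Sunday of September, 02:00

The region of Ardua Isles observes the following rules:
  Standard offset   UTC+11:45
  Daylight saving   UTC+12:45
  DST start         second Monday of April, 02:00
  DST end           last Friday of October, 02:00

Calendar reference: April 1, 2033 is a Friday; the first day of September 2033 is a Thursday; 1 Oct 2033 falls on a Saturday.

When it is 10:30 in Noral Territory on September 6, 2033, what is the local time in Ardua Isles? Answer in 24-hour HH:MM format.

1 April 2033 is a Friday, so the first Sunday is April 3 and the fourth is April 24.
1 September 2033 is a Thursday, so the first Sunday is September 4 and the second is September 11.
Daylight saving runs 24 April – 11 September; September 6, 2033 is inside that window, so Noral Territory is at UTC−05:30.
10:30 Noral Territory + 5h30m = 16:00 UTC.
1 April 2033 is a Friday, so the first Monday is April 4 and the second is April 11.
1 October 2033 is a Saturday, so Fridays fall on 7, 14, 21, 28; the last is October 28.
At the standard offset (UTC+11:45), 16:00 UTC + 11h45m = 03:45 Ardua Isles standard time (rolling into the next day, 7 September 2033).
The standard-time date in Ardua Isles, September 7, 2033, falls between 11 April and 28 October, so daylight saving is in effect and Ardua Isles is at UTC+12:45.
16:00 UTC + 12h45m = 04:45 Ardua Isles (rolling into the next day, 7 September 2033).

04:45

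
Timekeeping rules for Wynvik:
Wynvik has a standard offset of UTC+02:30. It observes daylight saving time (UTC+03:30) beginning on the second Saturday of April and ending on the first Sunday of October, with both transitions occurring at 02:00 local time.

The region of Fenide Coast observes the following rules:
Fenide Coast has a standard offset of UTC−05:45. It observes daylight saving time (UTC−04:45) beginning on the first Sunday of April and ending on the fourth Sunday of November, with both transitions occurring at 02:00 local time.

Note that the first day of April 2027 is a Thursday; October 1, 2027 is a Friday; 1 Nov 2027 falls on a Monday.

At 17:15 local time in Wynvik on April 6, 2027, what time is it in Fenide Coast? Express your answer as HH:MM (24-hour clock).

10:00

1 April 2027 is a Thursday, so the first Saturday is April 3 and the second is April 10.
1 October 2027 is a Friday, so the first Sunday is October 3.
Daylight saving runs 10 April – 3 October; April 6, 2027 is outside that window, so Wynvik is on standard time at UTC+02:30.
17:15 Wynvik − 2h30m = 14:45 UTC.
1 April 2027 is a Thursday, so the first Sunday is April 4.
1 November 2027 is a Monday, so the first Sunday is November 7 and the fourth is November 28.
At the standard offset (UTC−05:45), 14:45 UTC − 5h45m = 09:00 Fenide Coast standard time.
The standard-time date in Fenide Coast, April 6, 2027, lies within the daylight-saving period (4 April – 28 November), so Fenide Coast is on daylight time, UTC−04:45.
14:45 UTC − 4h45m = 10:00 Fenide Coast.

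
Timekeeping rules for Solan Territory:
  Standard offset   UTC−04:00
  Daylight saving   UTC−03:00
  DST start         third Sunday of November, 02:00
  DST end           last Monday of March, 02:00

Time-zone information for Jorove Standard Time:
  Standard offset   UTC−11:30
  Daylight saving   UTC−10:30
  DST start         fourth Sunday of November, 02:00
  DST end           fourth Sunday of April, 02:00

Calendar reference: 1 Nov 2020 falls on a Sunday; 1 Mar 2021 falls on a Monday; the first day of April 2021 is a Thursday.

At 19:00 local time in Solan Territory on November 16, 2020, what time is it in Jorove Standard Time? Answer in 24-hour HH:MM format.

10:30

1 November 2020 is a Sunday, so the first Sunday is November 1 and the third is November 15.
1 March 2021 is a Monday, so Mondays fall on 1, 8, 15, 22, 29; the last is March 29.
November 16, 2020 lies within the daylight-saving period (15 November 2020 – 29 March 2021), so Solan Territory is on daylight time, UTC−03:00.
19:00 Solan Territory + 3h = 22:00 UTC.
1 November 2020 is a Sunday, so the first Sunday is November 1 and the fourth is November 22.
1 April 2021 is a Thursday, so the first Sunday is April 4 and the fourth is April 25.
At the standard offset (UTC−11:30), 22:00 UTC − 11h30m = 10:30 Jorove Standard Time standard time.
The standard-time date in Jorove Standard Time, November 16, 2020, does not fall between 22 November 2020 and 25 April 2021, so daylight saving is not in effect and Jorove Standard Time is at UTC−11:30.
22:00 UTC − 11h30m = 10:30 Jorove Standard Time.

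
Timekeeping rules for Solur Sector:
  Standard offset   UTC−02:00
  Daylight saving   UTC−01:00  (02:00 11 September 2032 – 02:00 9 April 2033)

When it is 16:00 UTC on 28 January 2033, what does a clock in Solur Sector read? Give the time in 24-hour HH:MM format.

At the standard offset (UTC−02:00), 16:00 UTC − 2h = 14:00 Solur Sector standard time.
The standard-time date in Solur Sector, 28 January 2033, falls between 11 September 2032 and 9 April 2033, so daylight saving is in effect and Solur Sector is at UTC−01:00.
16:00 UTC − 1h = 15:00 local.

15:00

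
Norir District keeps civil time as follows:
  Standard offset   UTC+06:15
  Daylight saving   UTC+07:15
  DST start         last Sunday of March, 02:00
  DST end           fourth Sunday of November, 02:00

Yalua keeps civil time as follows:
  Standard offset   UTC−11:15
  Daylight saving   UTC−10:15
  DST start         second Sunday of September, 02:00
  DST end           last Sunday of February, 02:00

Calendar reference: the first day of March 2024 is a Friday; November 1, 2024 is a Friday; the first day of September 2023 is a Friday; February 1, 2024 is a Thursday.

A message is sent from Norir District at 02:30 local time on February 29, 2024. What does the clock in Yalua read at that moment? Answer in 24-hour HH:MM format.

1 March 2024 is a Friday, so Sundays fall on 3, 10, 17, 24, 31; the last is March 31.
1 November 2024 is a Friday, so the first Sunday is November 3 and the fourth is November 24.
February 29, 2024 does not fall between 31 March and 24 November, so daylight saving is not in effect and Norir District is at UTC+06:15.
02:30 Norir District − 6h15m = 20:15 UTC (rolling into the previous day, 28 February 2024).
1 September 2023 is a Friday, so the first Sunday is September 3 and the second is September 10.
1 February 2024 is a Thursday, so Sundays fall on 4, 11, 18, 25; the last is February 25.
At the standard offset (UTC−11:15), 20:15 UTC − 11h15m = 09:00 Yalua standard time.
The standard-time date in Yalua, February 28, 2024, is outside the daylight-saving period (10 September 2023 – 25 February 2024), so Yalua is on standard time, UTC−11:15.
20:15 UTC − 11h15m = 09:00 Yalua.

09:00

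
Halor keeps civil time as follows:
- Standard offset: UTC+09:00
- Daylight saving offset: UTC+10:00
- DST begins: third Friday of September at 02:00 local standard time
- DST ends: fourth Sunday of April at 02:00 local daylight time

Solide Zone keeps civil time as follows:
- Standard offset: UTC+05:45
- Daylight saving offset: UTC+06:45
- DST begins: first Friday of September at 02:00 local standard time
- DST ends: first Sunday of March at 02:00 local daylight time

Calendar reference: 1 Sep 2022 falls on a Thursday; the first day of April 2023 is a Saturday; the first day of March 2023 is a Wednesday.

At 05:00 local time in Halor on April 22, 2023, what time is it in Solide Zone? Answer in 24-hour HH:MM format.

1 September 2022 is a Thursday, so the first Friday is September 2 and the third is September 16.
1 April 2023 is a Saturday, so the first Sunday is April 2 and the fourth is April 23.
April 22, 2023 lies within the daylight-saving period (16 September 2022 – 23 April 2023), so Halor is on daylight time, UTC+10:00.
05:00 Halor − 10h = 19:00 UTC (rolling into the previous day, 21 April 2023).
1 September 2022 is a Thursday, so the first Friday is September 2.
1 March 2023 is a Wednesday, so the first Sunday is March 5.
At the standard offset (UTC+05:45), 19:00 UTC + 5h45m = 00:45 Solide Zone standard time (rolling into the next day, 22 April 2023).
The standard-time date in Solide Zone, April 22, 2023, does not fall between 2 September 2022 and 5 March 2023, so daylight saving is not in effect and Solide Zone is at UTC+05:45.
19:00 UTC + 5h45m = 00:45 Solide Zone (rolling into the next day, 22 April 2023).

00:45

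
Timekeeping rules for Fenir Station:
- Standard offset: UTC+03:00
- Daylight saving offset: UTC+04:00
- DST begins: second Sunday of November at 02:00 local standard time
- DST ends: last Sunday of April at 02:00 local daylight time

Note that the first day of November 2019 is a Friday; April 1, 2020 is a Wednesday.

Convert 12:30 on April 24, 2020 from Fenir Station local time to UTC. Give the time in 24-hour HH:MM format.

1 November 2019 is a Friday, so the first Sunday is November 3 and the second is November 10.
1 April 2020 is a Wednesday, so Sundays fall on 5, 12, 19, 26; the last is April 26.
Daylight saving runs 10 November 2019 – 26 April 2020; April 24, 2020 is inside that window, so Fenir Station is at UTC+04:00.
12:30 local − 4h = 08:30 UTC.

08:30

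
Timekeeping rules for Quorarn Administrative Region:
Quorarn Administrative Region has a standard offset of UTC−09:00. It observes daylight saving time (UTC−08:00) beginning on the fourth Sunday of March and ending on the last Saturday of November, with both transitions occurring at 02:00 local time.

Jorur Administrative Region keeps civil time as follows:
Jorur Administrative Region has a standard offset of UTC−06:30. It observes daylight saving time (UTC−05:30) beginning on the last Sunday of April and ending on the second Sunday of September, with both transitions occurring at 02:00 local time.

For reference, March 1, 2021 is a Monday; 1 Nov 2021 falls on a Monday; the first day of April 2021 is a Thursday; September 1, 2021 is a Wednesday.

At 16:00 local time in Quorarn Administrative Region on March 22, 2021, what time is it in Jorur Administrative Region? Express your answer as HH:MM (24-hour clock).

18:30

1 March 2021 is a Monday, so the first Sunday is March 7 and the fourth is March 28.
1 November 2021 is a Monday, so Saturdays fall on 6, 13, 20, 27; the last is November 27.
March 22, 2021 does not fall between 28 March and 27 November, so daylight saving is not in effect and Quorarn Administrative Region is at UTC−09:00.
16:00 Quorarn Administrative Region + 9h = 01:00 UTC (rolling into the next day, 23 March 2021).
1 April 2021 is a Thursday, so Sundays fall on 4, 11, 18, 25; the last is April 25.
1 September 2021 is a Wednesday, so the first Sunday is September 5 and the second is September 12.
At the standard offset (UTC−06:30), 01:00 UTC − 6h30m = 18:30 Jorur Administrative Region standard time (rolling into the previous day, 22 March 2021).
Daylight saving runs 25 April – 12 September; the standard-time date in Jorur Administrative Region, March 22, 2021, is outside that window, so Jorur Administrative Region is on standard time at UTC−06:30.
01:00 UTC − 6h30m = 18:30 Jorur Administrative Region (rolling into the previous day, 22 March 2021).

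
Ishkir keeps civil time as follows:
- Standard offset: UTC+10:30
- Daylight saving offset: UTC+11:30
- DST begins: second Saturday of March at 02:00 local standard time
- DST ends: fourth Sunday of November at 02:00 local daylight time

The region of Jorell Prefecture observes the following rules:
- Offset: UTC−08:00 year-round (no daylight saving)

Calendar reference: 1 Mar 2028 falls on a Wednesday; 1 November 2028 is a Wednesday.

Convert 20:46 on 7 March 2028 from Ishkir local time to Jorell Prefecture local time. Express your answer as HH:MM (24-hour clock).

1 March 2028 is a Wednesday, so the first Saturday is March 4 and the second is March 11.
1 November 2028 is a Wednesday, so the first Sunday is November 5 and the fourth is November 26.
7 March 2028 does not fall between 11 March and 26 November, so daylight saving is not in effect and Ishkir is at UTC+10:30.
20:46 Ishkir − 10h30m = 10:16 UTC.
Jorell Prefecture has no daylight saving, so its offset is UTC−08:00 year-round.
10:16 UTC − 8h = 02:16 Jorell Prefecture.

02:16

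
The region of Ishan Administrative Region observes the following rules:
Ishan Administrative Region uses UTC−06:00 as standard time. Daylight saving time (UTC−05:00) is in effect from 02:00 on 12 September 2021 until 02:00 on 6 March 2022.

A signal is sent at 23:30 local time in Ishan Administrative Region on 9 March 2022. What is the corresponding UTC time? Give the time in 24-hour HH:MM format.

05:30

9 March 2022 does not fall between 12 September 2021 and 6 March 2022, so daylight saving is not in effect and Ishan Administrative Region is at UTC−06:00.
23:30 local + 6h = 05:30 UTC (rolling into the next day, 10 March 2022).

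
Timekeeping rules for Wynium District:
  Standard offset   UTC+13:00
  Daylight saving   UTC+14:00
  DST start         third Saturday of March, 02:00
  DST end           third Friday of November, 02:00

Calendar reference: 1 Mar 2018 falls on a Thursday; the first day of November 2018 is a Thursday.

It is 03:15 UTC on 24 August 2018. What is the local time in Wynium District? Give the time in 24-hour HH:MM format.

17:15

1 March 2018 is a Thursday, so the first Saturday is March 3 and the third is March 17.
1 November 2018 is a Thursday, so the first Friday is November 2 and the third is November 16.
At the standard offset (UTC+13:00), 03:15 UTC + 13h = 16:15 Wynium District standard time.
The standard-time date in Wynium District, 24 August 2018, lies within the daylight-saving period (17 March – 16 November), so Wynium District is on daylight time, UTC+14:00.
03:15 UTC + 14h = 17:15 local.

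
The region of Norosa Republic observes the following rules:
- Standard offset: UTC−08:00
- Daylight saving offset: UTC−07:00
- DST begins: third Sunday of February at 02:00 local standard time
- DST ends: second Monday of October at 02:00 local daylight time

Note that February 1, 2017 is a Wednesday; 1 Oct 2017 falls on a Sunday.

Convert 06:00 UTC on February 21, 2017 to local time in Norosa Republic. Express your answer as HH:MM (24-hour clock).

23:00

1 February 2017 is a Wednesday, so the first Sunday is February 5 and the third is February 19.
1 October 2017 is a Sunday, so the first Monday is October 2 and the second is October 9.
At the standard offset (UTC−08:00), 06:00 UTC − 8h = 22:00 Norosa Republic standard time (rolling into the previous day, 20 February 2017).
The standard-time date in Norosa Republic, February 20, 2017, falls between 19 February and 9 October, so daylight saving is in effect and Norosa Republic is at UTC−07:00.
06:00 UTC − 7h = 23:00 local (rolling into the previous day, 20 February 2017).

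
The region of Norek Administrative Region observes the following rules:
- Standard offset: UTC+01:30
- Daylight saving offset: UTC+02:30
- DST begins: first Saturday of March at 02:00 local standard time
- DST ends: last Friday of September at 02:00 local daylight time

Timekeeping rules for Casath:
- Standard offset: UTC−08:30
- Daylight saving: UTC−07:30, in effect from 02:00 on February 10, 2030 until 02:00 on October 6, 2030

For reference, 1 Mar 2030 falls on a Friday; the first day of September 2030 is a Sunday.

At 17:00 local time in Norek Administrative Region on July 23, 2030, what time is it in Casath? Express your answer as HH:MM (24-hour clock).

07:00

1 March 2030 is a Friday, so the first Saturday is March 2.
1 September 2030 is a Sunday, so Fridays fall on 6, 13, 20, 27; the last is September 27.
Daylight saving runs 2 March – 27 September; July 23, 2030 is inside that window, so Norek Administrative Region is at UTC+02:30.
17:00 Norek Administrative Region − 2h30m = 14:30 UTC.
At the standard offset (UTC−08:30), 14:30 UTC − 8h30m = 06:00 Casath standard time.
The standard-time date in Casath, July 23, 2030, falls between 10 February and 6 October, so daylight saving is in effect and Casath is at UTC−07:30.
14:30 UTC − 7h30m = 07:00 Casath.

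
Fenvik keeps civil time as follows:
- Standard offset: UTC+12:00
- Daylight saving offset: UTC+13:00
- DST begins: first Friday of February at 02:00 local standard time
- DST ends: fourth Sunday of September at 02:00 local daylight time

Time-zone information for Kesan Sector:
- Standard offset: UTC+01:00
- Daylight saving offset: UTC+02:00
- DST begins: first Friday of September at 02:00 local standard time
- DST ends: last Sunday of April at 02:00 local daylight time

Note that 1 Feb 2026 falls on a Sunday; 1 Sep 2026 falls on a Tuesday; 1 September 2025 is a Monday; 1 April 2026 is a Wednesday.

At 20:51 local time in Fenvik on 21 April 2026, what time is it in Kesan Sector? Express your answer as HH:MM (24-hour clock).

09:51

1 February 2026 is a Sunday, so the first Friday is February 6.
1 September 2026 is a Tuesday, so the first Sunday is September 6 and the fourth is September 27.
21 April 2026 falls between 6 February and 27 September, so daylight saving is in effect and Fenvik is at UTC+13:00.
20:51 Fenvik − 13h = 07:51 UTC.
1 September 2025 is a Monday, so the first Friday is September 5.
1 April 2026 is a Wednesday, so Sundays fall on 5, 12, 19, 26; the last is April 26.
At the standard offset (UTC+01:00), 07:51 UTC + 1h = 08:51 Kesan Sector standard time.
The standard-time date in Kesan Sector, 21 April 2026, falls between 5 September 2025 and 26 April 2026, so daylight saving is in effect and Kesan Sector is at UTC+02:00.
07:51 UTC + 2h = 09:51 Kesan Sector.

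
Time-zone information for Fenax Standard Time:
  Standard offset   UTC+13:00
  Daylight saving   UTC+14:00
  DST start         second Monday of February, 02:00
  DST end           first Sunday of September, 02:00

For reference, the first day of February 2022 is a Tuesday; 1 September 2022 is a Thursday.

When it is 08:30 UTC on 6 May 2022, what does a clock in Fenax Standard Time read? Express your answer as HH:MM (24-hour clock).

22:30

1 February 2022 is a Tuesday, so the first Monday is February 7 and the second is February 14.
1 September 2022 is a Thursday, so the first Sunday is September 4.
At the standard offset (UTC+13:00), 08:30 UTC + 13h = 21:30 Fenax Standard Time standard time.
Daylight saving runs 14 February – 4 September; the standard-time date in Fenax Standard Time, 6 May 2022, is inside that window, so Fenax Standard Time is at UTC+14:00.
08:30 UTC + 14h = 22:30 local.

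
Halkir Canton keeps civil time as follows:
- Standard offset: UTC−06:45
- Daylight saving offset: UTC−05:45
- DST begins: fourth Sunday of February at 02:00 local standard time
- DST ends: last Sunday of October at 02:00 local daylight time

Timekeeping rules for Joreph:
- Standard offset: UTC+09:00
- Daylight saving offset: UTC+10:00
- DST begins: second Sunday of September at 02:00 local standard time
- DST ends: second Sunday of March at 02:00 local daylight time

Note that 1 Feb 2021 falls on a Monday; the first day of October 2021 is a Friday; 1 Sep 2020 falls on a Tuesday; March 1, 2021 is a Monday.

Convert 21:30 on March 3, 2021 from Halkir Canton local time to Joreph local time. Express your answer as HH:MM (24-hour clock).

13:15

1 February 2021 is a Monday, so the first Sunday is February 7 and the fourth is February 28.
1 October 2021 is a Friday, so Sundays fall on 3, 10, 17, 24, 31; the last is October 31.
March 3, 2021 falls between 28 February and 31 October, so daylight saving is in effect and Halkir Canton is at UTC−05:45.
21:30 Halkir Canton + 5h45m = 03:15 UTC (rolling into the next day, 4 March 2021).
1 September 2020 is a Tuesday, so the first Sunday is September 6 and the second is September 13.
1 March 2021 is a Monday, so the first Sunday is March 7 and the second is March 14.
At the standard offset (UTC+09:00), 03:15 UTC + 9h = 12:15 Joreph standard time.
Daylight saving runs 13 September 2020 – 14 March 2021; the standard-time date in Joreph, March 4, 2021, is inside that window, so Joreph is at UTC+10:00.
03:15 UTC + 10h = 13:15 Joreph.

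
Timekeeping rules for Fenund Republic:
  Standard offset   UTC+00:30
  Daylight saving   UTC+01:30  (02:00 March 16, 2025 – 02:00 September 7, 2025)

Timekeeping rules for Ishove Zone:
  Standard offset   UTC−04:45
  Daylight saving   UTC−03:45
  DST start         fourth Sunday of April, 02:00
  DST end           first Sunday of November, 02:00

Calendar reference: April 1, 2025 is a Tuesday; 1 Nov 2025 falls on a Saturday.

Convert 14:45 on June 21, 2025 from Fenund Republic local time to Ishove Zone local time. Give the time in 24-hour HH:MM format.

09:30

June 21, 2025 lies within the daylight-saving period (16 March – 7 September), so Fenund Republic is on daylight time, UTC+01:30.
14:45 Fenund Republic − 1h30m = 13:15 UTC.
1 April 2025 is a Tuesday, so the first Sunday is April 6 and the fourth is April 27.
1 November 2025 is a Saturday, so the first Sunday is November 2.
At the standard offset (UTC−04:45), 13:15 UTC − 4h45m = 08:30 Ishove Zone standard time.
Daylight saving runs 27 April – 2 November; the standard-time date in Ishove Zone, June 21, 2025, is inside that window, so Ishove Zone is at UTC−03:45.
13:15 UTC − 3h45m = 09:30 Ishove Zone.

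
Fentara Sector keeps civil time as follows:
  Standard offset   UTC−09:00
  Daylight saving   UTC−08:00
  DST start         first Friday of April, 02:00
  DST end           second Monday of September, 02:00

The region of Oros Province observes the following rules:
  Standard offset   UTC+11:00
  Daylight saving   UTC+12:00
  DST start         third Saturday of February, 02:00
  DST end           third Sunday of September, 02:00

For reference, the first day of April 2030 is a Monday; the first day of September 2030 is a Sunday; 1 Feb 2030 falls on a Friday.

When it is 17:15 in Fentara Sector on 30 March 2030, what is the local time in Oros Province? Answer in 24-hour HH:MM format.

1 April 2030 is a Monday, so the first Friday is April 5.
1 September 2030 is a Sunday, so the first Monday is September 2 and the second is September 9.
30 March 2030 is outside the daylight-saving period (5 April – 9 September), so Fentara Sector is on standard time, UTC−09:00.
17:15 Fentara Sector + 9h = 02:15 UTC (rolling into the next day, 31 March 2030).
1 February 2030 is a Friday, so the first Saturday is February 2 and the third is February 16.
1 September 2030 is a Sunday, so the first Sunday is September 1 and the third is September 15.
At the standard offset (UTC+11:00), 02:15 UTC + 11h = 13:15 Oros Province standard time.
The standard-time date in Oros Province, 31 March 2030, falls between 16 February and 15 September, so daylight saving is in effect and Oros Province is at UTC+12:00.
02:15 UTC + 12h = 14:15 Oros Province.

14:15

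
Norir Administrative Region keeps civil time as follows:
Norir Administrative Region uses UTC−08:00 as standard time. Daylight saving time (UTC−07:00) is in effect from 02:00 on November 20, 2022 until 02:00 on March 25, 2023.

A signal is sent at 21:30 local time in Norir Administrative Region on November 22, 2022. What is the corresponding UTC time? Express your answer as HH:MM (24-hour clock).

04:30

November 22, 2022 falls between 20 November 2022 and 25 March 2023, so daylight saving is in effect and Norir Administrative Region is at UTC−07:00.
21:30 local + 7h = 04:30 UTC (rolling into the next day, 23 November 2022).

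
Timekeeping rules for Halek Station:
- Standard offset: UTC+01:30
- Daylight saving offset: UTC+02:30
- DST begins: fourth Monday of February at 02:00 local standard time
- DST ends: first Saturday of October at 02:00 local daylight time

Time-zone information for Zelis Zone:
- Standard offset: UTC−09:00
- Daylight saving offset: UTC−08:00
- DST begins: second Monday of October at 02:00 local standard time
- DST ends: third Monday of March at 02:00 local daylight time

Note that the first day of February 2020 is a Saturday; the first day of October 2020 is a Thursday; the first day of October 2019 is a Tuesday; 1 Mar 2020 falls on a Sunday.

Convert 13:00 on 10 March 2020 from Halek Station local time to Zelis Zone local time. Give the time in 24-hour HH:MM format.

02:30

1 February 2020 is a Saturday, so the first Monday is February 3 and the fourth is February 24.
1 October 2020 is a Thursday, so the first Saturday is October 3.
10 March 2020 falls between 24 February and 3 October, so daylight saving is in effect and Halek Station is at UTC+02:30.
13:00 Halek Station − 2h30m = 10:30 UTC.
1 October 2019 is a Tuesday, so the first Monday is October 7 and the second is October 14.
1 March 2020 is a Sunday, so the first Monday is March 2 and the third is March 16.
At the standard offset (UTC−09:00), 10:30 UTC − 9h = 01:30 Zelis Zone standard time.
The standard-time date in Zelis Zone, 10 March 2020, lies within the daylight-saving period (14 October 2019 – 16 March 2020), so Zelis Zone is on daylight time, UTC−08:00.
10:30 UTC − 8h = 02:30 Zelis Zone.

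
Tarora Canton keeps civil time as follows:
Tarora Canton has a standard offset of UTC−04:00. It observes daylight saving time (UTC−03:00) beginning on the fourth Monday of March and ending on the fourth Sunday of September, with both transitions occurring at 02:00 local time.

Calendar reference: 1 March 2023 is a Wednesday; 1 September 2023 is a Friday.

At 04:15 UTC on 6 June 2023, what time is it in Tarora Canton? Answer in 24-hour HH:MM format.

1 March 2023 is a Wednesday, so the first Monday is March 6 and the fourth is March 27.
1 September 2023 is a Friday, so the first Sunday is September 3 and the fourth is September 24.
At the standard offset (UTC−04:00), 04:15 UTC − 4h = 00:15 Tarora Canton standard time.
The standard-time date in Tarora Canton, 6 June 2023, lies within the daylight-saving period (27 March – 24 September), so Tarora Canton is on daylight time, UTC−03:00.
04:15 UTC − 3h = 01:15 local.

01:15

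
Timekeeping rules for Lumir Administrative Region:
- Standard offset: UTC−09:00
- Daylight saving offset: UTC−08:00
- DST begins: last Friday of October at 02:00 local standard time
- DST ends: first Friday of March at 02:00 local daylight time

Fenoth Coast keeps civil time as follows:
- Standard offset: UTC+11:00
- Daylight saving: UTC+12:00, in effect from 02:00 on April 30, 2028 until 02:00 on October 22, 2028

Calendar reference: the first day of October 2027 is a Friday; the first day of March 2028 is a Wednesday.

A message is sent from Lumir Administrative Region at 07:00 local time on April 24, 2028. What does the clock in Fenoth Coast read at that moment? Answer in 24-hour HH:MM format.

03:00

1 October 2027 is a Friday, so Fridays fall on 1, 8, 15, 22, 29; the last is October 29.
1 March 2028 is a Wednesday, so the first Friday is March 3.
April 24, 2028 does not fall between 29 October 2027 and 3 March 2028, so daylight saving is not in effect and Lumir Administrative Region is at UTC−09:00.
07:00 Lumir Administrative Region + 9h = 16:00 UTC.
At the standard offset (UTC+11:00), 16:00 UTC + 11h = 03:00 Fenoth Coast standard time (rolling into the next day, 25 April 2028).
The standard-time date in Fenoth Coast, April 25, 2028, does not fall between 30 April and 22 October, so daylight saving is not in effect and Fenoth Coast is at UTC+11:00.
16:00 UTC + 11h = 03:00 Fenoth Coast (rolling into the next day, 25 April 2028).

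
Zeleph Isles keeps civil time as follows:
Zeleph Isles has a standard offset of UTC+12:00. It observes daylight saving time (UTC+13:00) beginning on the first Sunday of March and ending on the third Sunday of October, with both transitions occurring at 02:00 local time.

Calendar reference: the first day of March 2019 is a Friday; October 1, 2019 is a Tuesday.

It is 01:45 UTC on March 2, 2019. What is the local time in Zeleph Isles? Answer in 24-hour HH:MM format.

13:45

1 March 2019 is a Friday, so the first Sunday is March 3.
1 October 2019 is a Tuesday, so the first Sunday is October 6 and the third is October 20.
At the standard offset (UTC+12:00), 01:45 UTC + 12h = 13:45 Zeleph Isles standard time.
The standard-time date in Zeleph Isles, March 2, 2019, does not fall between 3 March and 20 October, so daylight saving is not in effect and Zeleph Isles is at UTC+12:00.
01:45 UTC + 12h = 13:45 local.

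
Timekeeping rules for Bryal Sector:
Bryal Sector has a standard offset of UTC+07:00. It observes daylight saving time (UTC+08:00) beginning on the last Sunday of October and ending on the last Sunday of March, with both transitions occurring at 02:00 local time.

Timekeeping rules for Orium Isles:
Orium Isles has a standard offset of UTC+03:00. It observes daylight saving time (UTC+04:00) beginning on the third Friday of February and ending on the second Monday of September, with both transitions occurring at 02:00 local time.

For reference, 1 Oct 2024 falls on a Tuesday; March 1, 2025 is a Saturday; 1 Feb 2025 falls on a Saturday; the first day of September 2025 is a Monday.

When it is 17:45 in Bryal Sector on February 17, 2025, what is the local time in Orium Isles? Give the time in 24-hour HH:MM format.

1 October 2024 is a Tuesday, so Sundays fall on 6, 13, 20, 27; the last is October 27.
1 March 2025 is a Saturday, so Sundays fall on 2, 9, 16, 23, 30; the last is March 30.
February 17, 2025 falls between 27 October 2024 and 30 March 2025, so daylight saving is in effect and Bryal Sector is at UTC+08:00.
17:45 Bryal Sector − 8h = 09:45 UTC.
1 February 2025 is a Saturday, so the first Friday is February 7 and the third is February 21.
1 September 2025 is a Monday, so the first Monday is September 1 and the second is September 8.
At the standard offset (UTC+03:00), 09:45 UTC + 3h = 12:45 Orium Isles standard time.
The standard-time date in Orium Isles, February 17, 2025, does not fall between 21 February and 8 September, so daylight saving is not in effect and Orium Isles is at UTC+03:00.
09:45 UTC + 3h = 12:45 Orium Isles.

12:45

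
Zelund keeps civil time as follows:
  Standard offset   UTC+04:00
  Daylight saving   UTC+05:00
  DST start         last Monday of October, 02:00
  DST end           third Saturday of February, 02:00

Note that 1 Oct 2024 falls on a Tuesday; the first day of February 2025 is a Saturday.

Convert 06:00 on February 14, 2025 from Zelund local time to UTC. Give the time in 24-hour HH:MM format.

1 October 2024 is a Tuesday, so Mondays fall on 7, 14, 21, 28; the last is October 28.
1 February 2025 is a Saturday, so the first Saturday is February 1 and the third is February 15.
Daylight saving runs 28 October 2024 – 15 February 2025; February 14, 2025 is inside that window, so Zelund is at UTC+05:00.
06:00 local − 5h = 01:00 UTC.

01:00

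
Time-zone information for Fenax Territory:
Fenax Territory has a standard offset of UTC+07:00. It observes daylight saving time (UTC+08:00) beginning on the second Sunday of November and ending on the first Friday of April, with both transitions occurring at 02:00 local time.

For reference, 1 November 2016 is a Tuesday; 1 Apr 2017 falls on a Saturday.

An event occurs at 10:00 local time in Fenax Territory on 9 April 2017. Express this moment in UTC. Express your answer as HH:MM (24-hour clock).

03:00

1 November 2016 is a Tuesday, so the first Sunday is November 6 and the second is November 13.
1 April 2017 is a Saturday, so the first Friday is April 7.
Daylight saving runs 13 November 2016 – 7 April 2017; 9 April 2017 is outside that window, so Fenax Territory is on standard time at UTC+07:00.
10:00 local − 7h = 03:00 UTC.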